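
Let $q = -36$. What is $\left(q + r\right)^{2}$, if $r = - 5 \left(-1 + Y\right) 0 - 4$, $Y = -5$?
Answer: $1600$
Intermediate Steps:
$r = -4$ ($r = - 5 \left(-1 - 5\right) 0 - 4 = - 5 \left(\left(-6\right) 0\right) - 4 = \left(-5\right) 0 - 4 = 0 - 4 = -4$)
$\left(q + r\right)^{2} = \left(-36 - 4\right)^{2} = \left(-40\right)^{2} = 1600$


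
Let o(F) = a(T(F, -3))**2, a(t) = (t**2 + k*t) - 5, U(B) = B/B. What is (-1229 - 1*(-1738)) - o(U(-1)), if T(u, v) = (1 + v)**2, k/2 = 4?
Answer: -1340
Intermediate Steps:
k = 8 (k = 2*4 = 8)
U(B) = 1
a(t) = -5 + t**2 + 8*t (a(t) = (t**2 + 8*t) - 5 = -5 + t**2 + 8*t)
o(F) = 1849 (o(F) = (-5 + ((1 - 3)**2)**2 + 8*(1 - 3)**2)**2 = (-5 + ((-2)**2)**2 + 8*(-2)**2)**2 = (-5 + 4**2 + 8*4)**2 = (-5 + 16 + 32)**2 = 43**2 = 1849)
(-1229 - 1*(-1738)) - o(U(-1)) = (-1229 - 1*(-1738)) - 1*1849 = (-1229 + 1738) - 1849 = 509 - 1849 = -1340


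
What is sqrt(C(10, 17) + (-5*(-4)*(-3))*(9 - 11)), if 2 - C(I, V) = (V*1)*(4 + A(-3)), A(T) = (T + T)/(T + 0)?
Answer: 2*sqrt(5) ≈ 4.4721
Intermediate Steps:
A(T) = 2 (A(T) = (2*T)/T = 2)
C(I, V) = 2 - 6*V (C(I, V) = 2 - V*1*(4 + 2) = 2 - V*6 = 2 - 6*V)
sqrt(C(10, 17) + (-5*(-4)*(-3))*(9 - 11)) = sqrt((2 - 6*17) + (-5*(-4)*(-3))*(9 - 11)) = sqrt((2 - 102) + (20*(-3))*(-2)) = sqrt(-100 - 60*(-2)) = sqrt(-100 + 120) = sqrt(20) = 2*sqrt(5)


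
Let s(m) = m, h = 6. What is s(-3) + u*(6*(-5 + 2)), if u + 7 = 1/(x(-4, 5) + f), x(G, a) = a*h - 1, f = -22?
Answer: 843/7 ≈ 120.43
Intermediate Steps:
x(G, a) = -1 + 6*a (x(G, a) = a*6 - 1 = 6*a - 1 = -1 + 6*a)
u = -48/7 (u = -7 + 1/((-1 + 6*5) - 22) = -7 + 1/((-1 + 30) - 22) = -7 + 1/(29 - 22) = -7 + 1/7 = -48/7 ≈ -6.8571)
s(-3) + u*(6*(-5 + 2)) = -3 - 288*(-5 + 2)/7 = -3 - 288*(-3)/7 = -3 - 48/7*(-18) = -3 + 864/7 = 843/7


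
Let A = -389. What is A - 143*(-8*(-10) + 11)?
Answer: -13402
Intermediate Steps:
A - 143*(-8*(-10) + 11) = -389 - 143*(-8*(-10) + 11) = -389 - 143*(80 + 11) = -389 - 143*91 = -389 - 13013 = -13402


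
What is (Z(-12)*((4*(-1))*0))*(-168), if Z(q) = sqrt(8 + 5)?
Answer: 0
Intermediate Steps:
Z(q) = sqrt(13)
(Z(-12)*((4*(-1))*0))*(-168) = (sqrt(13)*((4*(-1))*0))*(-168) = (sqrt(13)*(-4*0))*(-168) = (sqrt(13)*0)*(-168) = 0*(-168) = 0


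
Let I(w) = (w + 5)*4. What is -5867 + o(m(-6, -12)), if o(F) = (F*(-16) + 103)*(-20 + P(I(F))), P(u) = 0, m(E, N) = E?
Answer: -9847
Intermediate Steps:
I(w) = 20 + 4*w (I(w) = (5 + w)*4 = 20 + 4*w)
o(F) = -2060 + 320*F (o(F) = (F*(-16) + 103)*(-20 + 0) = (-16*F + 103)*(-20) = (103 - 16*F)*(-20) = -2060 + 320*F)
-5867 + o(m(-6, -12)) = -5867 + (-2060 + 320*(-6)) = -5867 + (-2060 - 1920) = -5867 - 3980 = -9847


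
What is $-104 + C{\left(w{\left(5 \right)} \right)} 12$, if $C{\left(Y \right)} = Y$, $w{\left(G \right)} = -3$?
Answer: $-140$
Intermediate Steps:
$-104 + C{\left(w{\left(5 \right)} \right)} 12 = -104 - 36 = -140$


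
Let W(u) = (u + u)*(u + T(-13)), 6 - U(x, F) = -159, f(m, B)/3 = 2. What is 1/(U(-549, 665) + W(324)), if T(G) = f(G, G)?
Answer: 1/214005 ≈ 4.6728e-6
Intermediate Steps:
f(m, B) = 6 (f(m, B) = 3*2 = 6)
T(G) = 6
U(x, F) = 165 (U(x, F) = 6 - 1*(-159) = 6 + 159 = 165)
W(u) = 2*u*(6 + u) (W(u) = (u + u)*(u + 6) = (2*u)*(6 + u) = 2*u*(6 + u))
1/(U(-549, 665) + W(324)) = 1/(165 + 2*324*(6 + 324)) = 1/(165 + 2*324*330) = 1/(165 + 213840) = 1/214005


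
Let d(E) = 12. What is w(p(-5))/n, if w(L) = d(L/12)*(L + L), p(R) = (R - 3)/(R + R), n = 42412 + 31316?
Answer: 1/3840 ≈ 0.00026042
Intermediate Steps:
n = 73728
p(R) = (-3 + R)/(2*R) (p(R) = (-3 + R)/((2*R)) = (-3 + R)*(1/(2*R)) = (-3 + R)/(2*R))
w(L) = 24*L (w(L) = 12*(L + L) = 12*(2*L) = 24*L)
w(p(-5))/n = (24*((1/2)*(-3 - 5)/(-5)))/73728 = (24*((1/2)*(-1/5)*(-8)))*(1/73728) = (24*(4/5))*(1/73728) = (96/5)*(1/73728) = 1/3840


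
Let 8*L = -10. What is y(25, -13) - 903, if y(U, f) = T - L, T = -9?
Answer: -3643/4 ≈ -910.75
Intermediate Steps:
L = -5/4 (L = (⅛)*(-10) = -5/4 ≈ -1.2500)
y(U, f) = -31/4 (y(U, f) = -9 - 1*(-5/4) = -9 + 5/4 = -31/4)
y(25, -13) - 903 = -31/4 - 903 = -3643/4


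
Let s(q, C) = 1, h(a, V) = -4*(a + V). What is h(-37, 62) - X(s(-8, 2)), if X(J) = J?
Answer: -101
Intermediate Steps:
h(a, V) = -4*V - 4*a (h(a, V) = -4*(V + a) = -4*V - 4*a)
h(-37, 62) - X(s(-8, 2)) = (-4*62 - 4*(-37)) - 1*1 = (-248 + 148) - 1 = -100 - 1 = -101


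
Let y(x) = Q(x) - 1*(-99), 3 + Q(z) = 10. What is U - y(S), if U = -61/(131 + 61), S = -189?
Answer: -20413/192 ≈ -106.32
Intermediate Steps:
Q(z) = 7 (Q(z) = -3 + 10 = 7)
y(x) = 106 (y(x) = 7 - 1*(-99) = 7 + 99 = 106)
U = -61/192 ≈ -0.31771
U - y(S) = -61/192 - 1*106 = -61/192 - 106 = -20413/192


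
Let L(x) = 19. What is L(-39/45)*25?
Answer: 475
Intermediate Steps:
L(-39/45)*25 = 19*25 = 475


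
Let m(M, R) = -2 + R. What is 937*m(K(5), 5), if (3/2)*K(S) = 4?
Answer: 2811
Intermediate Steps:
K(S) = 8/3 (K(S) = (⅔)*4 = 8/3)
937*m(K(5), 5) = 937*(-2 + 5) = 937*3 = 2811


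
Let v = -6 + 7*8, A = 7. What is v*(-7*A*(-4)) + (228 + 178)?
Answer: 10206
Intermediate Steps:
v = 50 (v = -6 + 56 = 50)
v*(-7*A*(-4)) + (228 + 178) = 50*(-7*7*(-4)) + (228 + 178) = 50*(-49*(-4)) + 406 = 50*196 + 406 = 9800 + 406 = 10206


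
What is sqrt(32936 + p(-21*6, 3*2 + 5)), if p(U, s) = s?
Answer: sqrt(32947) ≈ 181.51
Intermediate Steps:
sqrt(32936 + p(-21*6, 3*2 + 5)) = sqrt(32936 + (3*2 + 5)) = sqrt(32936 + (6 + 5)) = sqrt(32936 + 11) = sqrt(32947)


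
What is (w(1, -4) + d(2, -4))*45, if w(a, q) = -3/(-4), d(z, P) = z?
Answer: 495/4 ≈ 123.75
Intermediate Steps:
w(a, q) = 3/4 (w(a, q) = -3*(-1/4) = 3/4)
(w(1, -4) + d(2, -4))*45 = (3/4 + 2)*45 = (11/4)*45 = 495/4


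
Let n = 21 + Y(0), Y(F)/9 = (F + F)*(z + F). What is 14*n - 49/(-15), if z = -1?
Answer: 4459/15 ≈ 297.27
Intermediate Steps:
Y(F) = 18*F*(-1 + F) (Y(F) = 9*((F + F)*(-1 + F)) = 9*((2*F)*(-1 + F)) = 9*(2*F*(-1 + F)) = 18*F*(-1 + F))
n = 21 (n = 21 + 18*0*(-1 + 0) = 21 + 18*0*(-1) = 21 + 0 = 21)
14*n - 49/(-15) = 14*21 - 49/(-15) = 294 - 49*(-1/15) = 294 + 49/15 = 4459/15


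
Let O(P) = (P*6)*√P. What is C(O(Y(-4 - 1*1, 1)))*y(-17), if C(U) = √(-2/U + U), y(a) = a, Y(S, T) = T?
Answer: -17*√51/3 ≈ -40.468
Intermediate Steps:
O(P) = 6*P^(3/2) (O(P) = (6*P)*√P = 6*P^(3/2))
C(U) = √(U - 2/U)
C(O(Y(-4 - 1*1, 1)))*y(-17) = √(6*1^(3/2) - 2/(6*1^(3/2)))*(-17) = √(6*1 - 2/(6*1))*(-17) = √(6 - 2/6)*(-17) = √(6 - 2*⅙)*(-17) = √(6 - ⅓)*(-17) = √(17/3)*(-17) = (√51/3)*(-17) = -17*√51/3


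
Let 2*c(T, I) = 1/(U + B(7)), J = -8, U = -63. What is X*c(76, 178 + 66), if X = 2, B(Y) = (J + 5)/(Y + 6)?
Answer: -13/822 ≈ -0.015815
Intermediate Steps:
B(Y) = -3/(6 + Y) (B(Y) = (-8 + 5)/(Y + 6) = -3/(6 + Y))
c(T, I) = -13/1644 (c(T, I) = 1/(2*(-63 - 3/(6 + 7))) = 1/(2*(-63 - 3/13)) = 1/(2*(-822/13)) = (1/2)*(-13/822) = -13/1644)
X*c(76, 178 + 66) = 2*(-13/1644) = -13/822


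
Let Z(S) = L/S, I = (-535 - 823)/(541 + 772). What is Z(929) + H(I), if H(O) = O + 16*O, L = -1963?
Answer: -24024313/1219777 ≈ -19.696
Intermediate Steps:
I = -1358/1313 ≈ -1.0343
H(O) = 17*O
Z(S) = -1963/S
Z(929) + H(I) = -1963/929 + 17*(-1358/1313) = -1963*1/929 - 23086/1313 = -1963/929 - 23086/1313 = -24024313/1219777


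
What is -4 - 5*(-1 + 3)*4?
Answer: -44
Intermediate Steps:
-4 - 5*(-1 + 3)*4 = -4 - 5*2*4 = -4 - 10*4 = -4 - 40 = -44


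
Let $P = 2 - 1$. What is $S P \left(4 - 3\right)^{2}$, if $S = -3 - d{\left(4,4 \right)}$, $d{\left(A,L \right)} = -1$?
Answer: $-2$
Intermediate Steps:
$P = 1$ ($P = 2 - 1 = 1$)
$S = -2$ ($S = -3 - -1 = -3 + 1 = -2$)
$S P \left(4 - 3\right)^{2} = \left(-2\right) 1 \left(4 - 3\right)^{2} = - 2 \cdot 1^{2} = \left(-2\right) 1 = -2$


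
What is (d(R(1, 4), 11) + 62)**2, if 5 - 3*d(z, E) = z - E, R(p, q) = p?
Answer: 4489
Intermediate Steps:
d(z, E) = 5/3 - z/3 + E/3 (d(z, E) = 5/3 - (z - E)/3 = 5/3 + (-z/3 + E/3) = 5/3 - z/3 + E/3)
(d(R(1, 4), 11) + 62)**2 = ((5/3 - 1/3*1 + (1/3)*11) + 62)**2 = ((5/3 - 1/3 + 11/3) + 62)**2 = (5 + 62)**2 = 67**2 = 4489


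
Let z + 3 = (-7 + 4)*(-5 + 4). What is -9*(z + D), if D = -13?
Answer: 117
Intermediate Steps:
z = 0 (z = -3 + (-7 + 4)*(-5 + 4) = -3 - 3*(-1) = -3 + 3 = 0)
-9*(z + D) = -9*(0 - 13) = -9*(-13) = 117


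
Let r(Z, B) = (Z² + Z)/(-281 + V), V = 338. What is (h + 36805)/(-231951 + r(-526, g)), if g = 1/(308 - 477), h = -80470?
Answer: 829635/4315019 ≈ 0.19227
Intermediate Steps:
g = -1/169 (g = 1/(-169) = -1/169 ≈ -0.0059172)
r(Z, B) = Z/57 + Z²/57 (r(Z, B) = (Z² + Z)/(-281 + 338) = (Z + Z²)/57 = (Z + Z²)*(1/57) = Z/57 + Z²/57)
(h + 36805)/(-231951 + r(-526, g)) = (-80470 + 36805)/(-231951 + (1/57)*(-526)*(1 - 526)) = -43665/(-231951 + (1/57)*(-526)*(-525)) = -43665/(-231951 + 92050/19) = -43665/(-4315019/19) = -43665*(-19/4315019) = 829635/4315019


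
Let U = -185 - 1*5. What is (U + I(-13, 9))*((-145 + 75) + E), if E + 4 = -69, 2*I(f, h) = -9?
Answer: 55627/2 ≈ 27814.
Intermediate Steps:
I(f, h) = -9/2 (I(f, h) = (½)*(-9) = -9/2)
E = -73 (E = -4 - 69 = -73)
U = -190 (U = -185 - 5 = -190)
(U + I(-13, 9))*((-145 + 75) + E) = (-190 - 9/2)*((-145 + 75) - 73) = -389*(-70 - 73)/2 = -389/2*(-143) = 55627/2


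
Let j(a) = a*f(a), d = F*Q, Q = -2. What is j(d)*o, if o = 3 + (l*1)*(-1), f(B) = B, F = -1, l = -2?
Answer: 20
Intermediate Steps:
d = 2 (d = -1*(-2) = 2)
j(a) = a² (j(a) = a*a = a²)
o = 5 (o = 3 - 2*1*(-1) = 3 - 2*(-1) = 3 + 2 = 5)
j(d)*o = 2²*5 = 4*5 = 20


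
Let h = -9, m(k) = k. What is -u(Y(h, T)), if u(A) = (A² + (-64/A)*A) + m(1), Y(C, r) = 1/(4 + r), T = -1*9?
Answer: 1574/25 ≈ 62.960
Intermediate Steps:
T = -9
u(A) = -63 + A² (u(A) = (A² + (-64/A)*A) + 1 = (A² - 64) + 1 = (-64 + A²) + 1 = -63 + A²)
-u(Y(h, T)) = -(-63 + (1/(4 - 9))²) = -(-63 + (1/(-5))²) = -(-63 + (-⅕)²) = -(-63 + 1/25) = -1*(-1574/25) = 1574/25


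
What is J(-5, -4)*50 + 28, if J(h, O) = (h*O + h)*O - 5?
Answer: -3222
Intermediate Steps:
J(h, O) = -5 + O*(h + O*h) (J(h, O) = (O*h + h)*O - 5 = (h + O*h)*O - 5 = O*(h + O*h) - 5 = -5 + O*(h + O*h))
J(-5, -4)*50 + 28 = (-5 - 4*(-5) - 5*(-4)**2)*50 + 28 = (-5 + 20 - 5*16)*50 + 28 = (-5 + 20 - 80)*50 + 28 = -65*50 + 28 = -3250 + 28 = -3222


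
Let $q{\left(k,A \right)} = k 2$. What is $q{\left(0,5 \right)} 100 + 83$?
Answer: $83$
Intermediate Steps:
$q{\left(k,A \right)} = 2 k$
$q{\left(0,5 \right)} 100 + 83 = 2 \cdot 0 \cdot 100 + 83 = 0 \cdot 100 + 83 = 0 + 83 = 83$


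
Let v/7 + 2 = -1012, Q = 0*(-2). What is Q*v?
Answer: 0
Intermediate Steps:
Q = 0
v = -7098 (v = -14 + 7*(-1012) = -14 - 7084 = -7098)
Q*v = 0*(-7098) = 0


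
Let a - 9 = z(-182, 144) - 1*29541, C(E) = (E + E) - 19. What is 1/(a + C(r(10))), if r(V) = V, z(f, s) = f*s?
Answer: -1/55739 ≈ -1.7941e-5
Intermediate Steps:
C(E) = -19 + 2*E (C(E) = 2*E - 19 = -19 + 2*E)
a = -55740 (a = 9 + (-182*144 - 1*29541) = 9 + (-26208 - 29541) = 9 - 55749 = -55740)
1/(a + C(r(10))) = 1/(-55740 + (-19 + 2*10)) = 1/(-55740 + (-19 + 20)) = 1/(-55740 + 1) = 1/(-55739) = -1/55739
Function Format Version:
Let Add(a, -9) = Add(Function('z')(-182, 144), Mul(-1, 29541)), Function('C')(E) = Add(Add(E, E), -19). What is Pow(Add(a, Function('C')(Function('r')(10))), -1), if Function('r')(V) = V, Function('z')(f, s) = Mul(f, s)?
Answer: Rational(-1, 55739) ≈ -1.7941e-5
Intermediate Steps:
Function('C')(E) = Add(-19, Mul(2, E)) (Function('C')(E) = Add(Mul(2, E), -19) = Add(-19, Mul(2, E)))
a = -55740 (a = Add(9, Add(Mul(-182, 144), Mul(-1, 29541))) = Add(9, Add(-26208, -29541)) = Add(9, -55749) = -55740)
Pow(Add(a, Function('C')(Function('r')(10))), -1) = Pow(Add(-55740, Add(-19, Mul(2, 10))), -1) = Pow(Add(-55740, Add(-19, 20)), -1) = Pow(Add(-55740, 1), -1) = Pow(-55739, -1) = Rational(-1, 55739)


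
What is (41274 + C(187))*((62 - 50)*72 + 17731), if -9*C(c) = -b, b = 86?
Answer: 6909009440/9 ≈ 7.6767e+8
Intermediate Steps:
C(c) = 86/9 (C(c) = -(-1)*86/9 = -⅑*(-86) = 86/9)
(41274 + C(187))*((62 - 50)*72 + 17731) = (41274 + 86/9)*((62 - 50)*72 + 17731) = 371552*(12*72 + 17731)/9 = 371552*(864 + 17731)/9 = (371552/9)*18595 = 6909009440/9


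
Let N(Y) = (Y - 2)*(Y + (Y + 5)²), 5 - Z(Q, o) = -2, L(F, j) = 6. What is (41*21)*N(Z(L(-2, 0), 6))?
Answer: 650055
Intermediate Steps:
Z(Q, o) = 7 (Z(Q, o) = 5 - 1*(-2) = 5 + 2 = 7)
N(Y) = (-2 + Y)*(Y + (5 + Y)²)
(41*21)*N(Z(L(-2, 0), 6)) = (41*21)*(-50 + 7³ + 3*7 + 9*7²) = 861*(-50 + 343 + 21 + 9*49) = 861*(-50 + 343 + 21 + 441) = 861*755 = 650055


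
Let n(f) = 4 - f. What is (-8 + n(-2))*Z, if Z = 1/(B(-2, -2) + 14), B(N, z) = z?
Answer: -⅙ ≈ -0.16667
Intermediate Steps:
Z = 1/12 (Z = 1/(-2 + 14) = 1/12 ≈ 0.083333)
(-8 + n(-2))*Z = (-8 + (4 - 1*(-2)))*(1/12) = (-8 + (4 + 2))*(1/12) = (-8 + 6)*(1/12) = -2*1/12 = -⅙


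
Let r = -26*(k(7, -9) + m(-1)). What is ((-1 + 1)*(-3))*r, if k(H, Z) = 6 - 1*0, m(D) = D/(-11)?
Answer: 0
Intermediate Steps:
m(D) = -D/11 (m(D) = D*(-1/11) = -D/11)
k(H, Z) = 6 (k(H, Z) = 6 + 0 = 6)
r = -1742/11 (r = -26*(6 - 1/11*(-1)) = -26*(6 + 1/11) = -26*67/11 = -1742/11 ≈ -158.36)
((-1 + 1)*(-3))*r = ((-1 + 1)*(-3))*(-1742/11) = (0*(-3))*(-1742/11) = 0*(-1742/11) = 0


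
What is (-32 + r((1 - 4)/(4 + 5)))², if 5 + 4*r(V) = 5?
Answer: 1024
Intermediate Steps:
r(V) = 0 (r(V) = -5/4 + (¼)*5 = -5/4 + 5/4 = 0)
(-32 + r((1 - 4)/(4 + 5)))² = (-32 + 0)² = (-32)² = 1024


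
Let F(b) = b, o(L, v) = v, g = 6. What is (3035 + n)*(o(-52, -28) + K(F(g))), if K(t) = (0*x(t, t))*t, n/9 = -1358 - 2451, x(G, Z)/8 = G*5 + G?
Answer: 874888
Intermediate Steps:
x(G, Z) = 48*G (x(G, Z) = 8*(G*5 + G) = 8*(5*G + G) = 8*(6*G) = 48*G)
n = -34281 (n = 9*(-1358 - 2451) = 9*(-3809) = -34281)
K(t) = 0 (K(t) = (0*(48*t))*t = 0*t = 0)
(3035 + n)*(o(-52, -28) + K(F(g))) = (3035 - 34281)*(-28 + 0) = -31246*(-28) = 874888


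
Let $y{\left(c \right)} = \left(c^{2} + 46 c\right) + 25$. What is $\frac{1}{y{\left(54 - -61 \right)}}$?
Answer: $\frac{1}{18540} \approx 5.3937 \cdot 10^{-5}$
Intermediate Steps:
$y{\left(c \right)} = 25 + c^{2} + 46 c$
$\frac{1}{y{\left(54 - -61 \right)}} = \frac{1}{25 + \left(54 - -61\right)^{2} + 46 \left(54 - -61\right)} = \frac{1}{25 + \left(54 + 61\right)^{2} + 46 \left(54 + 61\right)} = \frac{1}{25 + 115^{2} + 46 \cdot 115} = \frac{1}{25 + 13225 + 5290} = \frac{1}{18540}$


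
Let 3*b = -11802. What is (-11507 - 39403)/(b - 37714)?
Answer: 25455/20824 ≈ 1.2224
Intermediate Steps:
b = -3934 (b = (⅓)*(-11802) = -3934)
(-11507 - 39403)/(b - 37714) = (-11507 - 39403)/(-3934 - 37714) = -50910/(-41648) = -50910*(-1/41648) = 25455/20824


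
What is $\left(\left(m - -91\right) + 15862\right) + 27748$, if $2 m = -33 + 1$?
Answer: $43685$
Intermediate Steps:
$m = -16$ ($m = \frac{-33 + 1}{2} = \frac{1}{2} \left(-32\right) = -16$)
$\left(\left(m - -91\right) + 15862\right) + 27748 = \left(\left(-16 - -91\right) + 15862\right) + 27748 = \left(\left(-16 + 91\right) + 15862\right) + 27748 = \left(75 + 15862\right) + 27748 = 15937 + 27748 = 43685$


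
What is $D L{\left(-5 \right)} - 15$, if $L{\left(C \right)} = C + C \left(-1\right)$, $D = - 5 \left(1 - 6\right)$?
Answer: $-15$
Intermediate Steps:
$D = 25$ ($D = - 5 \left(1 - 6\right) = \left(-5\right) \left(-5\right) = 25$)
$L{\left(C \right)} = 0$ ($L{\left(C \right)} = C - C = 0$)
$D L{\left(-5 \right)} - 15 = 25 \cdot 0 - 15 = 0 - 15 = -15$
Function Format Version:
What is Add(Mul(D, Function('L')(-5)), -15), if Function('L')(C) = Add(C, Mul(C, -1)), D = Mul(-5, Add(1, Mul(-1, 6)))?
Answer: -15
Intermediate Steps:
D = 25 (D = Mul(-5, Add(1, -6)) = Mul(-5, -5) = 25)
Function('L')(C) = 0 (Function('L')(C) = Add(C, Mul(-1, C)) = 0)
Add(Mul(D, Function('L')(-5)), -15) = Add(Mul(25, 0), -15) = Add(0, -15) = -15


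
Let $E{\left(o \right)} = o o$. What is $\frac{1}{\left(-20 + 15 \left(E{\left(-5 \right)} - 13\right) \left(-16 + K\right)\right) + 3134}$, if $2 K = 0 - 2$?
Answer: $\frac{1}{54} \approx 0.018519$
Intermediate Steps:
$E{\left(o \right)} = o^{2}$
$K = -1$ ($K = \frac{0 - 2}{2} = \frac{1}{2} \left(-2\right) = -1$)
$\frac{1}{\left(-20 + 15 \left(E{\left(-5 \right)} - 13\right) \left(-16 + K\right)\right) + 3134} = \frac{1}{\left(-20 + 15 \left(\left(-5\right)^{2} - 13\right) \left(-16 - 1\right)\right) + 3134} = \frac{1}{\left(-20 + 15 \left(25 - 13\right) \left(-17\right)\right) + 3134} = \frac{1}{\left(-20 + 15 \cdot 12 \left(-17\right)\right) + 3134} = \frac{1}{\left(-20 + 15 \left(-204\right)\right) + 3134} = \frac{1}{\left(-20 - 3060\right) + 3134} = \frac{1}{-3080 + 3134} = \frac{1}{54}$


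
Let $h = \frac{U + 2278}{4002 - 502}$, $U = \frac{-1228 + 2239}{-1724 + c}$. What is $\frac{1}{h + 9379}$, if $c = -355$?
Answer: $\frac{2425500}{22750342817} \approx 0.00010661$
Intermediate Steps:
$U = - \frac{337}{693}$ ($U = \frac{-1228 + 2239}{-1724 - 355} = \frac{1011}{-2079} = 1011 \left(- \frac{1}{2079}\right) = - \frac{337}{693} \approx -0.48629$)
$h = \frac{1578317}{2425500}$ ($h = \frac{- \frac{337}{693} + 2278}{4002 - 502} = \frac{1578317}{693 \cdot 3500} = \frac{1578317}{693} \cdot \frac{1}{3500} = \frac{1578317}{2425500} \approx 0.65072$)
$\frac{1}{h + 9379} = \frac{1}{\frac{1578317}{2425500} + 9379} = \frac{1}{\frac{22750342817}{2425500}} = \frac{2425500}{22750342817}$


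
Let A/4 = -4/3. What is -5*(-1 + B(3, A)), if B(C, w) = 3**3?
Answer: -130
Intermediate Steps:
A = -16/3 (A = 4*(-4/3) = -16/3 ≈ -5.3333)
B(C, w) = 27
-5*(-1 + B(3, A)) = -5*(-1 + 27) = -5*26 = -130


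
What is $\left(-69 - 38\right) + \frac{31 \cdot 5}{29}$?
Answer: $- \frac{2948}{29} \approx -101.66$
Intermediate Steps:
$\left(-69 - 38\right) + \frac{31 \cdot 5}{29} = -107 + 155 \cdot \frac{1}{29} = -107 + \frac{155}{29} = - \frac{2948}{29}$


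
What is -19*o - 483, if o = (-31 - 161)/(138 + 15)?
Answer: -23417/51 ≈ -459.16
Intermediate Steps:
o = -64/51 (o = -192/153 = -192*1/153 = -64/51 ≈ -1.2549)
-19*o - 483 = -19*(-64/51) - 483 = 1216/51 - 483 = -23417/51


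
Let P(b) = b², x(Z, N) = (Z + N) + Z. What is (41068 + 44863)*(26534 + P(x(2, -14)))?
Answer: 2288686254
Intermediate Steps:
x(Z, N) = N + 2*Z (x(Z, N) = (N + Z) + Z = N + 2*Z)
(41068 + 44863)*(26534 + P(x(2, -14))) = (41068 + 44863)*(26534 + (-14 + 2*2)²) = 85931*(26534 + (-14 + 4)²) = 85931*(26534 + (-10)²) = 85931*(26534 + 100) = 85931*26634 = 2288686254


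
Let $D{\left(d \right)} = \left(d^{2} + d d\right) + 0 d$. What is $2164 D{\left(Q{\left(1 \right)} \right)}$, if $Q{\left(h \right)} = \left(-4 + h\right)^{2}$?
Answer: $350568$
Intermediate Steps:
$D{\left(d \right)} = 2 d^{2}$ ($D{\left(d \right)} = \left(d^{2} + d^{2}\right) + 0 = 2 d^{2} + 0 = 2 d^{2}$)
$2164 D{\left(Q{\left(1 \right)} \right)} = 2164 \cdot 2 \left(\left(-4 + 1\right)^{2}\right)^{2} = 2164 \cdot 2 \left(\left(-3\right)^{2}\right)^{2} = 2164 \cdot 2 \cdot 9^{2} = 2164 \cdot 2 \cdot 81 = 2164 \cdot 162 = 350568$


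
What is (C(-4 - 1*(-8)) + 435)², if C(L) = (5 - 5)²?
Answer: 189225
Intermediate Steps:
C(L) = 0 (C(L) = 0² = 0)
(C(-4 - 1*(-8)) + 435)² = (0 + 435)² = 435² = 189225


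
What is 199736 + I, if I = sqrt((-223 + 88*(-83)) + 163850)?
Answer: 199736 + sqrt(156323) ≈ 2.0013e+5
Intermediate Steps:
I = sqrt(156323) (I = sqrt((-223 - 7304) + 163850) = sqrt(-7527 + 163850) = sqrt(156323) ≈ 395.38)
199736 + I = 199736 + sqrt(156323)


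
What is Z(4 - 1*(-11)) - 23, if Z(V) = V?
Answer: -8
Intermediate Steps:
Z(4 - 1*(-11)) - 23 = (4 - 1*(-11)) - 23 = (4 + 11) - 23 = 15 - 23 = -8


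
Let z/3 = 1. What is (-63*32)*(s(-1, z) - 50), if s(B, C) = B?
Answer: 102816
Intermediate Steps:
z = 3 (z = 3*1 = 3)
(-63*32)*(s(-1, z) - 50) = (-63*32)*(-1 - 50) = -2016*(-51) = 102816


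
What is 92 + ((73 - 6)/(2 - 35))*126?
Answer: -1802/11 ≈ -163.82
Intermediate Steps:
92 + ((73 - 6)/(2 - 35))*126 = 92 + (67/(-33))*126 = 92 + (67*(-1/33))*126 = 92 - 67/33*126 = 92 - 2814/11 = -1802/11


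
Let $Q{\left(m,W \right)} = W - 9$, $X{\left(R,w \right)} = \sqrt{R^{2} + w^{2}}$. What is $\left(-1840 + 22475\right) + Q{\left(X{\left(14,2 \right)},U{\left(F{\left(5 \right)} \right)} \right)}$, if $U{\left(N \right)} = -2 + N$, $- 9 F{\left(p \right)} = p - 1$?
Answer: $\frac{185612}{9} \approx 20624.0$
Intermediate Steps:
$F{\left(p \right)} = \frac{1}{9} - \frac{p}{9}$ ($F{\left(p \right)} = - \frac{p - 1}{9} = - \frac{-1 + p}{9} = \frac{1}{9} - \frac{p}{9}$)
$Q{\left(m,W \right)} = -9 + W$ ($Q{\left(m,W \right)} = W - 9 = -9 + W$)
$\left(-1840 + 22475\right) + Q{\left(X{\left(14,2 \right)},U{\left(F{\left(5 \right)} \right)} \right)} = \left(-1840 + 22475\right) + \left(-9 + \left(-2 + \left(\frac{1}{9} - \frac{5}{9}\right)\right)\right) = 20635 + \left(-9 + \left(-2 + \left(\frac{1}{9} - \frac{5}{9}\right)\right)\right) = 20635 - \frac{103}{9} = \frac{185612}{9}$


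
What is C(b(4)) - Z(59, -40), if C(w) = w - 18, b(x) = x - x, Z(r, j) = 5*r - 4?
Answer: -309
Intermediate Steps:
Z(r, j) = -4 + 5*r
b(x) = 0
C(w) = -18 + w
C(b(4)) - Z(59, -40) = (-18 + 0) - (-4 + 5*59) = -18 - (-4 + 295) = -18 - 1*291 = -18 - 291 = -309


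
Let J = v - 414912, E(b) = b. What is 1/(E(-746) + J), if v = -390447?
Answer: -1/806105 ≈ -1.2405e-6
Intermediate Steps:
J = -805359 (J = -390447 - 414912 = -805359)
1/(E(-746) + J) = 1/(-746 - 805359) = 1/(-806105) = -1/806105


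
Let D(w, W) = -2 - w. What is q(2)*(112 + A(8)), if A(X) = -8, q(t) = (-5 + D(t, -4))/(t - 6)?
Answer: 234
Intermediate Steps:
q(t) = (-7 - t)/(-6 + t) (q(t) = (-5 + (-2 - t))/(t - 6) = (-7 - t)/(-6 + t))
q(2)*(112 + A(8)) = ((-7 - 1*2)/(-6 + 2))*(112 - 8) = ((-7 - 2)/(-4))*104 = -¼*(-9)*104 = (9/4)*104 = 234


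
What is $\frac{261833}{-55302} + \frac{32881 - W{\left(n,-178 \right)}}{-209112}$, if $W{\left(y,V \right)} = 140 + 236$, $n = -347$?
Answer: $- \frac{725000177}{148260408} \approx -4.89$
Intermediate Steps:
$W{\left(y,V \right)} = 376$
$\frac{261833}{-55302} + \frac{32881 - W{\left(n,-178 \right)}}{-209112} = \frac{261833}{-55302} + \frac{32881 - 376}{-209112} = 261833 \left(- \frac{1}{55302}\right) + \left(32881 - 376\right) \left(- \frac{1}{209112}\right) = - \frac{20141}{4254} + 32505 \left(- \frac{1}{209112}\right) = - \frac{20141}{4254} - \frac{10835}{69704} = - \frac{725000177}{148260408}$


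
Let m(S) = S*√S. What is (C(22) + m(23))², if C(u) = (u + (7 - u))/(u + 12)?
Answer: 14065101/1156 + 161*√23/17 ≈ 12212.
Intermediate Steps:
C(u) = 7/(12 + u)
m(S) = S^(3/2)
(C(22) + m(23))² = (7/(12 + 22) + 23^(3/2))² = (7/34 + 23*√23)²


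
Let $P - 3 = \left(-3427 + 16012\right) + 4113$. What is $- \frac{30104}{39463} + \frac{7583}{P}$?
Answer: $- \frac{10711525}{34687977} \approx -0.3088$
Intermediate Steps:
$P = 16701$ ($P = 3 + \left(\left(-3427 + 16012\right) + 4113\right) = 3 + \left(12585 + 4113\right) = 3 + 16698 = 16701$)
$- \frac{30104}{39463} + \frac{7583}{P} = - \frac{30104}{39463} + \frac{7583}{16701} = - \frac{10711525}{34687977}$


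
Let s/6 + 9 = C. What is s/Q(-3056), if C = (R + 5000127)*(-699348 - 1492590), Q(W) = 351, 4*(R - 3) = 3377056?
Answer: -8540366197054/39 ≈ -2.1898e+11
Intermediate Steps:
R = 844267 (R = 3 + (1/4)*3377056 = 3 + 844264 = 844267)
C = -12810549295572 (C = (844267 + 5000127)*(-699348 - 1492590) = 5844394*(-2191938) = -12810549295572)
s = -76863295773486 (s = -54 + 6*(-12810549295572) = -54 - 76863295773432 = -76863295773486)
s/Q(-3056) = -76863295773486/351 = -76863295773486*1/351 = -8540366197054/39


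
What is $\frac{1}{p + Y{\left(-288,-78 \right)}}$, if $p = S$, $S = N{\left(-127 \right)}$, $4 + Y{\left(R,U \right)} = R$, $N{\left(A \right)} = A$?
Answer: $- \frac{1}{419} \approx -0.0023866$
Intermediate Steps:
$Y{\left(R,U \right)} = -4 + R$
$S = -127$
$p = -127$
$\frac{1}{p + Y{\left(-288,-78 \right)}} = \frac{1}{-127 - 292} = \frac{1}{-419} = - \frac{1}{419}$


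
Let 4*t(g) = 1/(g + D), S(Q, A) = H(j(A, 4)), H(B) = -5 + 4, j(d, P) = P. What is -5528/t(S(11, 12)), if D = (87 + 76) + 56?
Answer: -4820416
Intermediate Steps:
H(B) = -1
D = 219 (D = 163 + 56 = 219)
S(Q, A) = -1
t(g) = 1/(4*(219 + g)) (t(g) = 1/(4*(g + 219)) = 1/(4*(219 + g)))
-5528/t(S(11, 12)) = -5528/(1/(4*(219 - 1))) = -5528/((¼)/218) = -5528/((¼)*(1/218)) = -5528/1/872 = -5528*872 = -4820416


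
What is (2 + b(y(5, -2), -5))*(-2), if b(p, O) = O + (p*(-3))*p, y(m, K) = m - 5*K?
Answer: 1356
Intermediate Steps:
b(p, O) = O - 3*p**2 (b(p, O) = O + (-3*p)*p = O - 3*p**2)
(2 + b(y(5, -2), -5))*(-2) = (2 + (-5 - 3*(5 - 5*(-2))**2))*(-2) = (2 + (-5 - 3*(5 + 10)**2))*(-2) = (2 + (-5 - 3*15**2))*(-2) = (2 + (-5 - 3*225))*(-2) = (2 + (-5 - 675))*(-2) = (2 - 680)*(-2) = -678*(-2) = 1356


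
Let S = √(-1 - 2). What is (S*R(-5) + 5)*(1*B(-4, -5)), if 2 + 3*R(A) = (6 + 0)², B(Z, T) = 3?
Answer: 15 + 34*I*√3 ≈ 15.0 + 58.89*I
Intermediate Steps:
S = I*√3 (S = √(-3) = I*√3 ≈ 1.732*I)
R(A) = 34/3 (R(A) = -⅔ + (6 + 0)²/3 = -⅔ + (⅓)*6² = -⅔ + (⅓)*36 = -⅔ + 12 = 34/3)
(S*R(-5) + 5)*(1*B(-4, -5)) = ((I*√3)*(34/3) + 5)*(1*3) = (34*I*√3/3 + 5)*3 = (5 + 34*I*√3/3)*3 = 15 + 34*I*√3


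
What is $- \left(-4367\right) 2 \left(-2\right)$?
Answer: $-17468$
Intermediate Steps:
$- \left(-4367\right) 2 \left(-2\right) = - \left(-4367\right) \left(-4\right) = \left(-1\right) 17468 = -17468$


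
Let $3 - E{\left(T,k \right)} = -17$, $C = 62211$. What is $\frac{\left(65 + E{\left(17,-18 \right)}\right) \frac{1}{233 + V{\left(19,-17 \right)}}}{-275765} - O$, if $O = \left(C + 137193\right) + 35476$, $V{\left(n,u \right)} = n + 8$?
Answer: $- \frac{3368127526417}{14339780} \approx -2.3488 \cdot 10^{5}$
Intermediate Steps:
$V{\left(n,u \right)} = 8 + n$
$E{\left(T,k \right)} = 20$ ($E{\left(T,k \right)} = 3 - -17 = 3 + 17 = 20$)
$O = 234880$ ($O = \left(62211 + 137193\right) + 35476 = 199404 + 35476 = 234880$)
$\frac{\left(65 + E{\left(17,-18 \right)}\right) \frac{1}{233 + V{\left(19,-17 \right)}}}{-275765} - O = \frac{\left(65 + 20\right) \frac{1}{233 + \left(8 + 19\right)}}{-275765} - 234880 = \frac{85}{233 + 27} \left(- \frac{1}{275765}\right) - 234880 = \frac{85}{260} \left(- \frac{1}{275765}\right) - 234880 = 85 \cdot \frac{1}{260} \left(- \frac{1}{275765}\right) - 234880 = \frac{17}{52} \left(- \frac{1}{275765}\right) - 234880 = - \frac{17}{14339780} - 234880 = - \frac{3368127526417}{14339780}$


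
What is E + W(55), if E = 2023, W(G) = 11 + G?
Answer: 2089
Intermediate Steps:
E + W(55) = 2023 + (11 + 55) = 2023 + 66 = 2089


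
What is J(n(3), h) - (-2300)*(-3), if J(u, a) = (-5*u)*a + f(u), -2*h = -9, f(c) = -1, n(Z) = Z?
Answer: -13937/2 ≈ -6968.5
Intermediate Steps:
h = 9/2 (h = -½*(-9) = 9/2 ≈ 4.5000)
J(u, a) = -1 - 5*a*u (J(u, a) = (-5*u)*a - 1 = -5*a*u - 1 = -1 - 5*a*u)
J(n(3), h) - (-2300)*(-3) = (-1 - 5*9/2*3) - (-2300)*(-3) = (-1 - 135/2) - 115*60 = -137/2 - 6900 = -13937/2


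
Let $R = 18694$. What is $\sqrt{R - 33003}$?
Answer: $i \sqrt{14309} \approx 119.62 i$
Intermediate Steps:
$\sqrt{R - 33003} = \sqrt{18694 - 33003} = \sqrt{-14309} = i \sqrt{14309}$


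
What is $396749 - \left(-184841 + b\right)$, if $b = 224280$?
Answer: $357310$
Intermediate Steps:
$396749 - \left(-184841 + b\right) = 396749 - \left(-184841 + 224280\right) = 396749 - 39439 = 357310$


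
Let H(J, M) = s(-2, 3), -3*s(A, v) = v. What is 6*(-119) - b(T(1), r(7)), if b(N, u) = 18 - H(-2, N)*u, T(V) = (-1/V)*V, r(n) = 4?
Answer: -736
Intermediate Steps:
s(A, v) = -v/3
H(J, M) = -1 (H(J, M) = -⅓*3 = -1)
T(V) = -1
b(N, u) = 18 + u (b(N, u) = 18 - (-1)*u = 18 + u)
6*(-119) - b(T(1), r(7)) = 6*(-119) - (18 + 4) = -714 - 1*22 = -714 - 22 = -736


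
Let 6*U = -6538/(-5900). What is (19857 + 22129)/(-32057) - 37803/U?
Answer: -21449895898934/104794333 ≈ -2.0469e+5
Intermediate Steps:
U = 3269/17700 (U = (-6538/(-5900))/6 = (-6538*(-1/5900))/6 = (⅙)*(3269/2950) = 3269/17700 ≈ 0.18469)
(19857 + 22129)/(-32057) - 37803/U = (19857 + 22129)/(-32057) - 37803/3269/17700 = 41986*(-1/32057) - 37803*17700/3269 = -41986/32057 - 669113100/3269 = -21449895898934/104794333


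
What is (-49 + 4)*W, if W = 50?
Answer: -2250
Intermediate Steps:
(-49 + 4)*W = (-49 + 4)*50 = -45*50 = -2250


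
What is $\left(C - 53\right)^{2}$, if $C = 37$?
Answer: $256$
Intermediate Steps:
$\left(C - 53\right)^{2} = \left(37 - 53\right)^{2} = \left(-16\right)^{2} = 256$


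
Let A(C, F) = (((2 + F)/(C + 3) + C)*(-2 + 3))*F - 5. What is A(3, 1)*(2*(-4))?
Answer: 12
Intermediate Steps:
A(C, F) = -5 + F*(C + (2 + F)/(3 + C)) (A(C, F) = (((2 + F)/(3 + C) + C)*1)*F - 5 = ((C + (2 + F)/(3 + C))*1)*F - 5 = (C + (2 + F)/(3 + C))*F - 5 = F*(C + (2 + F)/(3 + C)) - 5 = -5 + F*(C + (2 + F)/(3 + C)))
A(3, 1)*(2*(-4)) = ((-15 + 1² - 5*3 + 2*1 + 1*3² + 3*3*1)/(3 + 3))*(2*(-4)) = ((-15 + 1 - 15 + 2 + 1*9 + 9)/6)*(-8) = ((-15 + 1 - 15 + 2 + 9 + 9)/6)*(-8) = ((⅙)*(-9))*(-8) = -3/2*(-8) = 12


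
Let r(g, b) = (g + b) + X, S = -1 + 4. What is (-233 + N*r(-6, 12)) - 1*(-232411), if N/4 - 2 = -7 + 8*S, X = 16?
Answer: 233850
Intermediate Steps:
S = 3
r(g, b) = 16 + b + g (r(g, b) = (g + b) + 16 = (b + g) + 16 = 16 + b + g)
N = 76 (N = 8 + 4*(-7 + 8*3) = 8 + 4*(-7 + 24) = 8 + 4*17 = 8 + 68 = 76)
(-233 + N*r(-6, 12)) - 1*(-232411) = (-233 + 76*(16 + 12 - 6)) - 1*(-232411) = (-233 + 76*22) + 232411 = (-233 + 1672) + 232411 = 1439 + 232411 = 233850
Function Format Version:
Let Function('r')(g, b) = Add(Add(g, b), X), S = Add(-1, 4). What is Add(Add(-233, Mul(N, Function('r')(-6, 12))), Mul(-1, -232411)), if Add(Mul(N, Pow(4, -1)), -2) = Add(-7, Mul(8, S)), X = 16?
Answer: 233850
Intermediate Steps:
S = 3
Function('r')(g, b) = Add(16, b, g) (Function('r')(g, b) = Add(Add(g, b), 16) = Add(Add(b, g), 16) = Add(16, b, g))
N = 76 (N = Add(8, Mul(4, Add(-7, Mul(8, 3)))) = Add(8, Mul(4, Add(-7, 24))) = Add(8, Mul(4, 17)) = Add(8, 68) = 76)
Add(Add(-233, Mul(N, Function('r')(-6, 12))), Mul(-1, -232411)) = Add(Add(-233, Mul(76, Add(16, 12, -6))), Mul(-1, -232411)) = Add(Add(-233, Mul(76, 22)), 232411) = Add(Add(-233, 1672), 232411) = Add(1439, 232411) = 233850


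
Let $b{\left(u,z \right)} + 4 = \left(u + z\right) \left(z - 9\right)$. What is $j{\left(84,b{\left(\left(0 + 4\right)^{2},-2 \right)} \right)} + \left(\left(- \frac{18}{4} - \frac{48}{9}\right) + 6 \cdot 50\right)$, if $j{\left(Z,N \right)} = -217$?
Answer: $\frac{439}{6} \approx 73.167$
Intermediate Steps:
$b{\left(u,z \right)} = -4 + \left(-9 + z\right) \left(u + z\right)$ ($b{\left(u,z \right)} = -4 + \left(u + z\right) \left(z - 9\right) = -4 + \left(u + z\right) \left(-9 + z\right) = -4 + \left(-9 + z\right) \left(u + z\right)$)
$j{\left(84,b{\left(\left(0 + 4\right)^{2},-2 \right)} \right)} + \left(\left(- \frac{18}{4} - \frac{48}{9}\right) + 6 \cdot 50\right) = -217 + \left(\left(- \frac{18}{4} - \frac{48}{9}\right) + 6 \cdot 50\right) = -217 + \left(\left(\left(-18\right) \frac{1}{4} - \frac{16}{3}\right) + 300\right) = -217 + \left(\left(- \frac{9}{2} - \frac{16}{3}\right) + 300\right) = -217 + \left(- \frac{59}{6} + 300\right) = -217 + \frac{1741}{6} = \frac{439}{6}$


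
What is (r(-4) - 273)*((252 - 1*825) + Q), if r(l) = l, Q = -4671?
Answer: 1452588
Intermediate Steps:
(r(-4) - 273)*((252 - 1*825) + Q) = (-4 - 273)*((252 - 1*825) - 4671) = -277*((252 - 825) - 4671) = -277*(-573 - 4671) = -277*(-5244) = 1452588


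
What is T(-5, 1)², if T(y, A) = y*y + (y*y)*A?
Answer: 2500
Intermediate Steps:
T(y, A) = y² + A*y² (T(y, A) = y² + y²*A = y² + A*y²)
T(-5, 1)² = ((-5)²*(1 + 1))² = (25*2)² = 50² = 2500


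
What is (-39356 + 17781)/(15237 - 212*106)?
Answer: 4315/1447 ≈ 2.9820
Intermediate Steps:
(-39356 + 17781)/(15237 - 212*106) = -21575/(15237 - 22472) = -21575/(-7235) = -21575*(-1/7235) = 4315/1447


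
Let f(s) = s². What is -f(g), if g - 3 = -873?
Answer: -756900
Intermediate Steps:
g = -870 (g = 3 - 873 = -870)
-f(g) = -1*(-870)² = -1*756900 = -756900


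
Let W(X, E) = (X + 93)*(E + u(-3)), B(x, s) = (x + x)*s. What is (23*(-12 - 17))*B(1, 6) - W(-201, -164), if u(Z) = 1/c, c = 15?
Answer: -128544/5 ≈ -25709.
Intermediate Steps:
u(Z) = 1/15
B(x, s) = 2*s*x (B(x, s) = (2*x)*s = 2*s*x)
W(X, E) = (93 + X)*(1/15 + E) (W(X, E) = (X + 93)*(E + 1/15) = (93 + X)*(1/15 + E))
(23*(-12 - 17))*B(1, 6) - W(-201, -164) = (23*(-12 - 17))*(2*6*1) - (31/5 + 93*(-164) + (1/15)*(-201) - 164*(-201)) = (23*(-29))*12 - (31/5 - 15252 - 67/5 + 32964) = -667*12 - 1*88524/5 = -8004 - 88524/5 = -128544/5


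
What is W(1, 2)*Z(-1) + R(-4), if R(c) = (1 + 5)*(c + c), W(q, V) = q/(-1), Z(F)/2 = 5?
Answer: -58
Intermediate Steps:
Z(F) = 10 (Z(F) = 2*5 = 10)
W(q, V) = -q (W(q, V) = q*(-1) = -q)
R(c) = 12*c (R(c) = 6*(2*c) = 12*c)
W(1, 2)*Z(-1) + R(-4) = -1*1*10 + 12*(-4) = -1*10 - 48 = -10 - 48 = -58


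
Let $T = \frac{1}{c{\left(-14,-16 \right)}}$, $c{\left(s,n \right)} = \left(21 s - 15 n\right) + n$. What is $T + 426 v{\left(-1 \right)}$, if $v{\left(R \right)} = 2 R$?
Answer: $- \frac{59641}{70} \approx -852.01$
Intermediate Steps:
$c{\left(s,n \right)} = - 14 n + 21 s$ ($c{\left(s,n \right)} = \left(- 15 n + 21 s\right) + n = - 14 n + 21 s$)
$T = - \frac{1}{70}$ ($T = \frac{1}{\left(-14\right) \left(-16\right) + 21 \left(-14\right)} = \frac{1}{224 - 294} = \frac{1}{-70} = - \frac{1}{70} \approx -0.014286$)
$T + 426 v{\left(-1 \right)} = - \frac{1}{70} + 426 \cdot 2 \left(-1\right) = - \frac{1}{70} + 426 \left(-2\right) = - \frac{1}{70} - 852 = - \frac{59641}{70}$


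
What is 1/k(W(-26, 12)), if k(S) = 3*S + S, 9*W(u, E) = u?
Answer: -9/104 ≈ -0.086538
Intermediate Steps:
W(u, E) = u/9
k(S) = 4*S
1/k(W(-26, 12)) = 1/(4*((1/9)*(-26))) = 1/(4*(-26/9)) = 1/(-104/9) = -9/104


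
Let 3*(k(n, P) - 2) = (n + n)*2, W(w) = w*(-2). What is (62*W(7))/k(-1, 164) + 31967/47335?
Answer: -61598203/47335 ≈ -1301.3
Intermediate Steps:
W(w) = -2*w
k(n, P) = 2 + 4*n/3 (k(n, P) = 2 + ((n + n)*2)/3 = 2 + ((2*n)*2)/3 = 2 + (4*n)/3 = 2 + 4*n/3)
(62*W(7))/k(-1, 164) + 31967/47335 = (62*(-2*7))/(2 + (4/3)*(-1)) + 31967/47335 = (62*(-14))/(2 - 4/3) + 31967*(1/47335) = -868/⅔ + 31967/47335 = -868*3/2 + 31967/47335 = -1302 + 31967/47335 = -61598203/47335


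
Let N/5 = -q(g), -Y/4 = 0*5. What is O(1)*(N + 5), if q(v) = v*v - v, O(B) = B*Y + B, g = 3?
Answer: -25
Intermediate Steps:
Y = 0 (Y = -0*5 = -4*0 = 0)
O(B) = B (O(B) = B*0 + B = 0 + B = B)
q(v) = v² - v
N = -30 (N = 5*(-3*(-1 + 3)) = 5*(-3*2) = 5*(-1*6) = 5*(-6) = -30)
O(1)*(N + 5) = 1*(-30 + 5) = 1*(-25) = -25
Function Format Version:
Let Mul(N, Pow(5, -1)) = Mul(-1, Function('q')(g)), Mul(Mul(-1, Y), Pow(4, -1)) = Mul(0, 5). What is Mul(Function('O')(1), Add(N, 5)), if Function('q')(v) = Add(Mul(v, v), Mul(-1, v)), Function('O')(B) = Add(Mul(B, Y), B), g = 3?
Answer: -25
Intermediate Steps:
Y = 0 (Y = Mul(-4, Mul(0, 5)) = Mul(-4, 0) = 0)
Function('O')(B) = B (Function('O')(B) = Add(Mul(B, 0), B) = Add(0, B) = B)
Function('q')(v) = Add(Pow(v, 2), Mul(-1, v))
N = -30 (N = Mul(5, Mul(-1, Mul(3, Add(-1, 3)))) = Mul(5, Mul(-1, Mul(3, 2))) = Mul(5, Mul(-1, 6)) = Mul(5, -6) = -30)
Mul(Function('O')(1), Add(N, 5)) = Mul(1, Add(-30, 5)) = Mul(1, -25) = -25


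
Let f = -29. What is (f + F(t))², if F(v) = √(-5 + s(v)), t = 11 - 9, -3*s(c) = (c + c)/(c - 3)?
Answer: (87 - I*√33)²/9 ≈ 837.33 - 111.06*I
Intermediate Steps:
s(c) = -2*c/(3*(-3 + c)) (s(c) = -(c + c)/(3*(c - 3)) = -2*c/(3*(-3 + c)))
t = 2
F(v) = √(-5 - 2*v/(-9 + 3*v))
(f + F(t))² = (-29 + √3*√((45 - 17*2)/(-3 + 2))/3)² = (-29 + √3*√((45 - 34)/(-1))/3)² = (-29 + √3*√(-1*11)/3)² = (-29 + √3*√(-11)/3)² = (-29 + √3*(I*√11)/3)² = (-29 + I*√33/3)²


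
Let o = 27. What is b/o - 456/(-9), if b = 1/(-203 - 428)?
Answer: 863207/17037 ≈ 50.667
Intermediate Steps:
b = -1/631 (b = 1/(-631) = -1/631 ≈ -0.0015848)
b/o - 456/(-9) = -1/631/27 - 456/(-9) = -1/631*1/27 - 456*(-⅑) = -1/17037 + 152/3 = 863207/17037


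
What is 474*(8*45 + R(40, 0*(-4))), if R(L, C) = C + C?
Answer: 170640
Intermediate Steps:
R(L, C) = 2*C
474*(8*45 + R(40, 0*(-4))) = 474*(8*45 + 2*(0*(-4))) = 474*(360 + 2*0) = 474*(360 + 0) = 474*360 = 170640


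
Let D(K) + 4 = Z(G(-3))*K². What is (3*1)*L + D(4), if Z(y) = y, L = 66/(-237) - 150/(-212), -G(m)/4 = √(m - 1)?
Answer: -22717/8374 - 128*I ≈ -2.7128 - 128.0*I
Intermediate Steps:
G(m) = -4*√(-1 + m) (G(m) = -4*√(m - 1) = -4*√(-1 + m))
L = 3593/8374 (L = 66*(-1/237) - 150*(-1/212) = -22/79 + 75/106 = 3593/8374 ≈ 0.42907)
D(K) = -4 - 8*I*K² (D(K) = -4 + (-4*√(-1 - 3))*K² = -4 + (-8*I)*K² = -4 - 8*I*K²)
(3*1)*L + D(4) = (3*1)*(3593/8374) + (-4 - 8*I*4²) = 3*(3593/8374) + (-4 - 8*I*16) = 10779/8374 + (-4 - 128*I) = -22717/8374 - 128*I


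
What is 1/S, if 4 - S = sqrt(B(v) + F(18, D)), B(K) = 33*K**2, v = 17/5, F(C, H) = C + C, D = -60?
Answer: -100/10037 - 35*sqrt(213)/10037 ≈ -0.060856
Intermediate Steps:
F(C, H) = 2*C
v = 17/5 (v = 17*(1/5) = 17/5 ≈ 3.4000)
S = 4 - 7*sqrt(213)/5 (S = 4 - sqrt(33*(17/5)**2 + 2*18) = 4 - sqrt(33*(289/25) + 36) = 4 - sqrt(9537/25 + 36) = 4 - sqrt(10437/25) = 4 - 7*sqrt(213)/5 ≈ -16.432)
1/S = 1/(4 - 7*sqrt(213)/5)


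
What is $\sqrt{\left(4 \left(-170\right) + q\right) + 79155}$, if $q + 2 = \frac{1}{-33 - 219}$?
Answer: $\frac{\sqrt{138426365}}{42} \approx 280.13$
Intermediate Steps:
$q = - \frac{505}{252}$ ($q = -2 + \frac{1}{-33 - 219} = -2 + \frac{1}{-252} = -2 - \frac{1}{252} = - \frac{505}{252} \approx -2.004$)
$\sqrt{\left(4 \left(-170\right) + q\right) + 79155} = \sqrt{\left(4 \left(-170\right) - \frac{505}{252}\right) + 79155} = \sqrt{\left(-680 - \frac{505}{252}\right) + 79155} = \sqrt{- \frac{171865}{252} + 79155} = \sqrt{\frac{19775195}{252}} = \frac{\sqrt{138426365}}{42}$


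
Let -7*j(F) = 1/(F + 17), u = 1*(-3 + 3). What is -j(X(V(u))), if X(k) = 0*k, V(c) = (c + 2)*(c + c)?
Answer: 1/119 ≈ 0.0084034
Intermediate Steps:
u = 0 (u = 1*0 = 0)
V(c) = 2*c*(2 + c) (V(c) = (2 + c)*(2*c) = 2*c*(2 + c))
X(k) = 0
j(F) = -1/(7*(17 + F)) (j(F) = -1/(7*(F + 17)) = -1/(7*(17 + F)))
-j(X(V(u))) = -(-1)/(119 + 7*0) = -(-1)/(119 + 0) = -(-1)/119 = -1*(-1/119) = 1/119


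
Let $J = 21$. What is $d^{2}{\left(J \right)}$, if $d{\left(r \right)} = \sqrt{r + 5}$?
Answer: $26$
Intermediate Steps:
$d{\left(r \right)} = \sqrt{5 + r}$
$d^{2}{\left(J \right)} = \left(\sqrt{5 + 21}\right)^{2} = \left(\sqrt{26}\right)^{2} = 26$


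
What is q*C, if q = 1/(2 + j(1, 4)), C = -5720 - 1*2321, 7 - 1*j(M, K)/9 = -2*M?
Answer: -8041/83 ≈ -96.880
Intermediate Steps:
j(M, K) = 63 + 18*M (j(M, K) = 63 - (-18)*M = 63 + 18*M)
C = -8041 (C = -5720 - 2321 = -8041)
q = 1/83 (q = 1/(2 + (63 + 18*1)) = 1/(2 + (63 + 18)) = 1/(2 + 81) = 1/83 ≈ 0.012048)
q*C = (1/83)*(-8041) = -8041/83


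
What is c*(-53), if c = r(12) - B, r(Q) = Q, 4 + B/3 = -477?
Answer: -77115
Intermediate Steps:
B = -1443 (B = -12 + 3*(-477) = -12 - 1431 = -1443)
c = 1455 (c = 12 - 1*(-1443) = 12 + 1443 = 1455)
c*(-53) = 1455*(-53) = -77115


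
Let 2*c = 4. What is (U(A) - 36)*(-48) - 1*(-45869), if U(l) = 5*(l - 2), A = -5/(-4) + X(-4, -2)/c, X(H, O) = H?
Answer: 48257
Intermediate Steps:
c = 2 (c = (½)*4 = 2)
A = -¾ (A = -5/(-4) - 4/2 = -5*(-¼) - 4*½ = 5/4 - 2 = -¾ ≈ -0.75000)
U(l) = -10 + 5*l (U(l) = 5*(-2 + l) = -10 + 5*l)
(U(A) - 36)*(-48) - 1*(-45869) = ((-10 + 5*(-¾)) - 36)*(-48) - 1*(-45869) = ((-10 - 15/4) - 36)*(-48) + 45869 = (-55/4 - 36)*(-48) + 45869 = -199/4*(-48) + 45869 = 2388 + 45869 = 48257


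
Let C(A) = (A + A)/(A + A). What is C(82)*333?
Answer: 333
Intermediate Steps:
C(A) = 1 (C(A) = (2*A)/((2*A)) = (2*A)*(1/(2*A)) = 1)
C(82)*333 = 1*333 = 333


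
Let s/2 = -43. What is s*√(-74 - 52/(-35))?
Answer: -258*I*√9870/35 ≈ -732.34*I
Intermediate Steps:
s = -86 (s = 2*(-43) = -86)
s*√(-74 - 52/(-35)) = -86*√(-74 - 52/(-35)) = -86*√(-74 - 52*(-1/35)) = -86*√(-74 + 52/35) = -258*I*√9870/35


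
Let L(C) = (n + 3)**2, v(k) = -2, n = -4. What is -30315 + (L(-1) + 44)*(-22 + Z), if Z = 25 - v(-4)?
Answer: -30090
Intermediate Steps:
Z = 27 (Z = 25 - 1*(-2) = 25 + 2 = 27)
L(C) = 1 (L(C) = (-4 + 3)**2 = (-1)**2 = 1)
-30315 + (L(-1) + 44)*(-22 + Z) = -30315 + (1 + 44)*(-22 + 27) = -30315 + 45*5 = -30315 + 225 = -30090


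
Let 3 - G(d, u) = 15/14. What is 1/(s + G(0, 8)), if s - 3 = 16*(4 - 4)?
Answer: 14/69 ≈ 0.20290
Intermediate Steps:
G(d, u) = 27/14 (G(d, u) = 3 - 15/14 = 27/14)
s = 3 (s = 3 + 16*(4 - 4) = 3 + 16*0 = 3 + 0 = 3)
1/(s + G(0, 8)) = 1/(3 + 27/14) = 1/(69/14) = 14/69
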